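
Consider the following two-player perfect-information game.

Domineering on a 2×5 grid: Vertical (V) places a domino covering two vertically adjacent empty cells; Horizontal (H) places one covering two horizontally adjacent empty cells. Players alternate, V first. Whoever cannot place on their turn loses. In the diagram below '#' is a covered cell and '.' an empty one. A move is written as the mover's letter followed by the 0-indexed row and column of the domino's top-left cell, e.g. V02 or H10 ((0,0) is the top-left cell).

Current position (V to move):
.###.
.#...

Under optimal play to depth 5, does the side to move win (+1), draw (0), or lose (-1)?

p1 V@[.###./.#...]: V00[####./##...]-1 V04[.####/.#..#]+1*
p2 H@[.####/.#..#]: H12[.####/.####]-1*
p3 V@[.####/.####]: V00[#####/#####]+1*
p4 H@[#####/#####] terminal -1; root [.###./.#...] d5

value(.###./.#..., V) = +1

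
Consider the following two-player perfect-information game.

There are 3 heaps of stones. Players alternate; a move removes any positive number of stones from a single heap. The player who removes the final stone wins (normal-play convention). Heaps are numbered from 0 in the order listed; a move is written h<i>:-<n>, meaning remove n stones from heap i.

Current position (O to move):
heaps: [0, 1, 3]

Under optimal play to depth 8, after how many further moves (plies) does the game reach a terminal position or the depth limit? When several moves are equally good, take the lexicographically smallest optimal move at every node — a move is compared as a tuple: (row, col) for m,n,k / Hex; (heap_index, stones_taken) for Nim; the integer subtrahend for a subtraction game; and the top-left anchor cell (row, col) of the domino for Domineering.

p1 O@[(0,1,3)]: h1:-1[(0,0,3)]-1 h2:-1[(0,1,2)]-1 h2:-2[(0,1,1)]+1* h2:-3[(0,1,0)]-1
p2 X@[(0,1,1)]: h1:-1[(0,0,1)]-1* h2:-1[(0,1,0)]-1
p3 O@[(0,0,1)]: h2:-1[(0,0,0)]+1*
p4 X@[(0,0,0)] terminal -1; root [(0,1,3)] d8

PV length from [(0,1,3)]: 3 plies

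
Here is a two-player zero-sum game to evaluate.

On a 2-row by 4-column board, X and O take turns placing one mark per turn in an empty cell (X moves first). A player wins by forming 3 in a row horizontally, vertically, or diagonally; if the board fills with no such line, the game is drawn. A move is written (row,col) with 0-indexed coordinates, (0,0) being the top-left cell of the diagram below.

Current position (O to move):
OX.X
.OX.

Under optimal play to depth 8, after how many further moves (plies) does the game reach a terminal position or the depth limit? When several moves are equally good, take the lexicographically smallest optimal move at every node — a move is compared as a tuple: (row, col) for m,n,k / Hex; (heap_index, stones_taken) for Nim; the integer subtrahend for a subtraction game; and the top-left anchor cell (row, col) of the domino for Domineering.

PV length from [OX.X/.OX.]: 3 plies

ply 1, O at OX.X/.OX. | (0,2)=+0→OXOX/.OX.*; (1,0)=-1→OX.X/OOX.; (1,3)=-1→OX.X/.OXO
ply 2, X at OXOX/.OX. | (1,0)=+0→OXOX/XOX.*; (1,3)=+0→OXOX/.OXX
ply 3, O at OXOX/XOX. | (1,3)=+0→OXOX/XOXO*
ply 4: OXOX/XOXO is terminal +0 (X); from OX.X/.OX. depth 8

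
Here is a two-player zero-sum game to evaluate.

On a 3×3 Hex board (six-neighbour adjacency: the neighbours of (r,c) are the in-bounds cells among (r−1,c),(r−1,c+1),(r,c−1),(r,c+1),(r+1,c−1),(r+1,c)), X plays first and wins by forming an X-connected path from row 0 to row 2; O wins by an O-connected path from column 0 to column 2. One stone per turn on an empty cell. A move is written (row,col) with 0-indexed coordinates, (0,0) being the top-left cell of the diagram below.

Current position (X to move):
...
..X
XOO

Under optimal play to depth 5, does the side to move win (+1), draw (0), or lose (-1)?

[.../..X/XOO] X move#1: (0,0):+1/X../..X/XOO*, (0,1):+1/.X./..X/XOO, (0,2):+1/..X/..X/XOO, (1,0):+1/.../X.X/XOO, (1,1):+1/.../.XX/XOO
[X../..X/XOO] O move#2: (0,1):-1/XO./..X/XOO*, (0,2):-1/X.O/..X/XOO, (1,0):-1/X../O.X/XOO, (1,1):-1/X../.OX/XOO
[XO./..X/XOO] X move#3: (0,2):+1/XOX/..X/XOO*, (1,0):+1/XO./X.X/XOO, (1,1):+1/XO./.XX/XOO
[XOX/..X/XOO] O move#4: (1,0):-1/XOX/O.X/XOO*, (1,1):-1/XOX/.OX/XOO
[XOX/O.X/XOO] X move#5: (1,1):+1/XOX/OXX/XOO*
[XOX/OXX/XOO] end (terminal -1, O#6); searched .../..X/XOO to 5

value(.../..X/XOO, X) = +1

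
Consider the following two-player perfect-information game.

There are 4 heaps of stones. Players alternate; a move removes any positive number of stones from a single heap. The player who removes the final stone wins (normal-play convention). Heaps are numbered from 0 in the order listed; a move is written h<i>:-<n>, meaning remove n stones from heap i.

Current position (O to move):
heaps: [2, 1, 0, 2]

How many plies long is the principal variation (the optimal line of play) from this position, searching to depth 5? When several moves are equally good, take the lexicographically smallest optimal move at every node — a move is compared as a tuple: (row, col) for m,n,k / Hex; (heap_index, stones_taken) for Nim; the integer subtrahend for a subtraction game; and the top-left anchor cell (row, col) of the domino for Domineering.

PV length from [(2,1,0,2)]: 5 plies

ply 1, O at (2,1,0,2) | h0:-1=-1→(1,1,0,2); h0:-2=-1→(0,1,0,2); h1:-1=+1→(2,0,0,2)*; h3:-1=-1→(2,1,0,1); h3:-2=-1→(2,1,0,0)
ply 2, X at (2,0,0,2) | h0:-1=-1→(1,0,0,2)*; h0:-2=-1→(0,0,0,2); h3:-1=-1→(2,0,0,1); h3:-2=-1→(2,0,0,0)
ply 3, O at (1,0,0,2) | h0:-1=-1→(0,0,0,2); h3:-1=+1→(1,0,0,1)*; h3:-2=-1→(1,0,0,0)
ply 4, X at (1,0,0,1) | h0:-1=-1→(0,0,0,1)*; h3:-1=-1→(1,0,0,0)
ply 5, O at (0,0,0,1) | h3:-1=+1→(0,0,0,0)*
ply 6: (0,0,0,0) is terminal -1 (X); from (2,1,0,2) depth 5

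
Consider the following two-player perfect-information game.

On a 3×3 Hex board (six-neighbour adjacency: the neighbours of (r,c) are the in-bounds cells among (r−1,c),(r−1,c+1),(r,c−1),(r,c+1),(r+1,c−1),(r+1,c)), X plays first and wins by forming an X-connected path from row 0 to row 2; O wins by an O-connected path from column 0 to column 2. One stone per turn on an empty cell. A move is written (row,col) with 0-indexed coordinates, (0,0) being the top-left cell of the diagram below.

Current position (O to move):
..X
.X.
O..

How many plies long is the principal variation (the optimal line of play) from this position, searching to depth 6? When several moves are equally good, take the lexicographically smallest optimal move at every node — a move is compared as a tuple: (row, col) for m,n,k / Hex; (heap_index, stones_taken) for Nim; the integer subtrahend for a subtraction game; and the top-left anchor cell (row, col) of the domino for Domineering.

ply 1, O at ..X/.X./O.. | (0,0)=-1→O.X/.X./O..; (0,1)=-1→.OX/.X./O..; (1,0)=-1→..X/OX./O..; (1,2)=-1→..X/.XO/O..; (2,1)=+1→..X/.X./OO.*; (2,2)=-1→..X/.X./O.O
ply 2, X at ..X/.X./OO. | (0,0)=-1→X.X/.X./OO.*; (0,1)=-1→.XX/.X./OO.; (1,0)=-1→..X/XX./OO.; (1,2)=-1→..X/.XX/OO.; (2,2)=-1→..X/.X./OOX
ply 3, O at X.X/.X./OO. | (0,1)=+1→XOX/.X./OO.*; (1,0)=+1→X.X/OX./OO.; (1,2)=+1→X.X/.XO/OO.; (2,2)=+1→X.X/.X./OOO
ply 4, X at XOX/.X./OO. | (1,0)=-1→XOX/XX./OO.*; (1,2)=-1→XOX/.XX/OO.; (2,2)=-1→XOX/.X./OOX
ply 5, O at XOX/XX./OO. | (1,2)=+1→XOX/XXO/OO.*; (2,2)=+1→XOX/XX./OOO
ply 6: XOX/XXO/OO. is terminal -1 (X); from ..X/.X./O.. depth 6

PV length from [..X/.X./O..]: 5 plies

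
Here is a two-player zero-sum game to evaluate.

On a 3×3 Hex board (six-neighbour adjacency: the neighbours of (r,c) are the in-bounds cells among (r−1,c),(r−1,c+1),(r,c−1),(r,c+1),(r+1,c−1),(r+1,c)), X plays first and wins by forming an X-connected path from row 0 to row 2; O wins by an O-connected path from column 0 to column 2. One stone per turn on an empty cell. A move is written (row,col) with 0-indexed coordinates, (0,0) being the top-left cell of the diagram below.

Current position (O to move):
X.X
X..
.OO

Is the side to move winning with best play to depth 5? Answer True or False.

p1 O@[X.X/X../.OO]: (0,1)[XOX/X../.OO]-1 (1,1)[X.X/XO./.OO]-1 (1,2)[X.X/X.O/.OO]-1 (2,0)[X.X/X../OOO]+1*
p2 X@[X.X/X../OOO] terminal -1; root [X.X/X../.OO] d5

O winning at [X.X/X../.OO]: True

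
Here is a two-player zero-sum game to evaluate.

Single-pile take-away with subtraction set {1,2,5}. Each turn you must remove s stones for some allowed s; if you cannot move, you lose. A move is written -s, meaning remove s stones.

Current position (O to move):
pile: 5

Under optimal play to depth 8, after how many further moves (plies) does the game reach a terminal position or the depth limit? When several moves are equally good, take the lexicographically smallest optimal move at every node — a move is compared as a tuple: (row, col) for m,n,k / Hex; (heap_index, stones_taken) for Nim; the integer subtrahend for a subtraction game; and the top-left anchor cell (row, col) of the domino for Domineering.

p1 O@[5]: -1[4]-1 -2[3]+1* -5[0]+1
p2 X@[3]: -1[2]-1* -2[1]-1
p3 O@[2]: -1[1]-1 -2[0]+1*
p4 X@[0] terminal -1; root [5] d8

PV length from [5]: 3 plies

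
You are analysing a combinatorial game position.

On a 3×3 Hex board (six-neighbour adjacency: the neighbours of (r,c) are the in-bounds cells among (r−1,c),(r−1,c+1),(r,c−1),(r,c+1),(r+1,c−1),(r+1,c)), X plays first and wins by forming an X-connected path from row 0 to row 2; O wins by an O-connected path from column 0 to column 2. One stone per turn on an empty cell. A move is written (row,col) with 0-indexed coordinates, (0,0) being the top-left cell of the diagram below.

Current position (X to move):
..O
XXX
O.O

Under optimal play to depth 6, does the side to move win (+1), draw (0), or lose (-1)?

value(..O/XXX/O.O, X) = +1

ply 1, X at ..O/XXX/O.O | (0,0)=-1→X.O/XXX/O.O; (0,1)=-1→.XO/XXX/O.O; (2,1)=+1→..O/XXX/OXO*
ply 2, O at ..O/XXX/OXO | (0,0)=-1→O.O/XXX/OXO*; (0,1)=-1→.OO/XXX/OXO
ply 3, X at O.O/XXX/OXO | (0,1)=+1→OXO/XXX/OXO*
ply 4: OXO/XXX/OXO is terminal -1 (O); from ..O/XXX/O.O depth 6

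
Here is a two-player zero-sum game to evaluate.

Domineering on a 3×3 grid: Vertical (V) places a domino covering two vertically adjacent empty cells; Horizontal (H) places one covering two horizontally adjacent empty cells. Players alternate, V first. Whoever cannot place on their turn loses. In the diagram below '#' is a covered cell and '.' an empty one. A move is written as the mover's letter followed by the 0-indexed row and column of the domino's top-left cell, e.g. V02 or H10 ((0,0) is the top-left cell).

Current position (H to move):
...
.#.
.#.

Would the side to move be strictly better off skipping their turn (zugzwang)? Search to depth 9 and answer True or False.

zugzwang(.../.#./.#., H) = False

p1 H@[.../.#./.#.]: H00[##./.#./.#.]-1* H01[.##/.#./.#.]-1
p2 V@[##./.#./.#.]: V02[###/.##/.#.]+1* V10[##./##./##.]+1 V12[##./.##/.##]+1
p3 H@[###/.##/.#.] terminal -1; root [.../.#./.#.] d9
suppose H passes — search the same position with V to move:
pass> p1 V@[.../.#./.#.]: V00[#../##./.#.]+1* V02[..#/.##/.#.]+1 V10[.../##./##.]+1 V12[.../.##/.##]+1
pass> p2 H@[#../##./.#.]: H01[###/##./.#.]-1*
pass> p3 V@[###/##./.#.]: V12[###/###/.##]+1*
pass> p4 H@[###/###/.##] terminal -1; root [.../.#./.#.] d9
for H: play -1, pass -1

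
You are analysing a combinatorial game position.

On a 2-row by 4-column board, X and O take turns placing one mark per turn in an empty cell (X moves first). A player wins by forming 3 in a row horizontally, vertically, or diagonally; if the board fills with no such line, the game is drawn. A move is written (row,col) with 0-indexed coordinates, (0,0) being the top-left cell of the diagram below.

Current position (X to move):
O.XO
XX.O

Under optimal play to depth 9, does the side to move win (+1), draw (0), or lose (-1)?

ply 1, X at O.XO/XX.O | (0,1)=+0→OXXO/XX.O; (1,2)=+1→O.XO/XXXO*
ply 2: O.XO/XXXO is terminal -1 (O); from O.XO/XX.O depth 9

value(O.XO/XX.O, X) = +1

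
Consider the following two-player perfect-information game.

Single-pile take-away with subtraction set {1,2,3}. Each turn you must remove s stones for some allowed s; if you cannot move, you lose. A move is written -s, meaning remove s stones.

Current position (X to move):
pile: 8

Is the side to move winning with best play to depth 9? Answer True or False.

[8] X move#1: -1:-1/7*, -2:-1/6, -3:-1/5
[7] O move#2: -1:-1/6, -2:-1/5, -3:+1/4*
[4] X move#3: -1:-1/3*, -2:-1/2, -3:-1/1
[3] O move#4: -1:-1/2, -2:-1/1, -3:+1/0*
[0] end (terminal -1, X#5); searched 8 to 9

X winning at [8]: False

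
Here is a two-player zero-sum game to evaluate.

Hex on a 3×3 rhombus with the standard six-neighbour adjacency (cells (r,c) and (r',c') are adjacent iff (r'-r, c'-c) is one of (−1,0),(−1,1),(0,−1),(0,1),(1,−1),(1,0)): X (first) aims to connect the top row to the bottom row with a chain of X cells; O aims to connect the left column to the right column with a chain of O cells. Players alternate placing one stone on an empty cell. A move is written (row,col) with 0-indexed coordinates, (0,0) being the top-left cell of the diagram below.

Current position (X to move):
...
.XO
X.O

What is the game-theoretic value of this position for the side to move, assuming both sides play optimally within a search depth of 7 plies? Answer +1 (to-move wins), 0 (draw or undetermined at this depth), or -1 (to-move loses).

p1 X@[.../.XO/X.O]: (0,0)[X../.XO/X.O]+1* (0,1)[.X./.XO/X.O]+1 (0,2)[..X/.XO/X.O]+1 (1,0)[.../XXO/X.O]+1 (2,1)[.../.XO/XXO]+1
p2 O@[X../.XO/X.O]: (0,1)[XO./.XO/X.O]-1* (0,2)[X.O/.XO/X.O]-1 (1,0)[X../OXO/X.O]-1 (2,1)[X../.XO/XOO]-1
p3 X@[XO./.XO/X.O]: (0,2)[XOX/.XO/X.O]+1* (1,0)[XO./XXO/X.O]+1 (2,1)[XO./.XO/XXO]+1
p4 O@[XOX/.XO/X.O] terminal -1; root [.../.XO/X.O] d7

value(.../.XO/X.O, X) = +1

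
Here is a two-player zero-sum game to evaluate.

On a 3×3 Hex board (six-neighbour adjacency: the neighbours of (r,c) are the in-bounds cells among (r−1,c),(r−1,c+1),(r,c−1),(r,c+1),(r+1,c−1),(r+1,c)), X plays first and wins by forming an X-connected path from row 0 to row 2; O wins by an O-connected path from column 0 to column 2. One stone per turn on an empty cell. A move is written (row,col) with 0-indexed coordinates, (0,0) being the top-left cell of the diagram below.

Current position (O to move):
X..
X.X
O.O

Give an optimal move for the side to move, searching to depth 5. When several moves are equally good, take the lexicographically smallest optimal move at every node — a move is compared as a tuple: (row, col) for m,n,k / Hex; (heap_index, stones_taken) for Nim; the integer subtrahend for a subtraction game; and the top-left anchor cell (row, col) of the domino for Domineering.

[X../X.X/O.O] O move#1: (0,1):-1/XO./X.X/O.O, (0,2):+1/X.O/X.X/O.O*, (1,1):+1/X../XOX/O.O, (2,1):+1/X../X.X/OOO
[X.O/X.X/O.O] X move#2: (0,1):-1/XXO/X.X/O.O*, (1,1):-1/X.O/XXX/O.O, (2,1):-1/X.O/X.X/OXO
[XXO/X.X/O.O] O move#3: (1,1):+1/XXO/XOX/O.O*, (2,1):+1/XXO/X.X/OOO
[XXO/XOX/O.O] end (terminal -1, X#4); searched X../X.X/O.O to 5

O's best at [X../X.X/O.O]: (0,2)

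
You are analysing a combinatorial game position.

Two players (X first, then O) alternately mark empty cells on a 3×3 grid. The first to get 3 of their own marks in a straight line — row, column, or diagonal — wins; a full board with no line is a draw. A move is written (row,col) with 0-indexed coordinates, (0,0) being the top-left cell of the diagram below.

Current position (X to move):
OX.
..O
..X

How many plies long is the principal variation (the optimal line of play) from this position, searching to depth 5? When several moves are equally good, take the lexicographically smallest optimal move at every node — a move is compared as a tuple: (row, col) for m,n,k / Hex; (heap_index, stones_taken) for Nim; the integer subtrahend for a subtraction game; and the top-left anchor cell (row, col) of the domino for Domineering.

[OX./..O/..X] X move#1: (0,2):-1/OXX/..O/..X, (1,0):+0/OX./X.O/..X, (1,1):+0/OX./.XO/..X, (2,0):+0/OX./..O/X.X, (2,1):+1/OX./..O/.XX*
[OX./..O/.XX] O move#2: (0,2):-1/OXO/..O/.XX*, (1,0):-1/OX./O.O/.XX, (1,1):-1/OX./.OO/.XX, (2,0):-1/OX./..O/OXX
[OXO/..O/.XX] X move#3: (1,0):+1/OXO/X.O/.XX*, (1,1):+1/OXO/.XO/.XX, (2,0):+1/OXO/..O/XXX
[OXO/X.O/.XX] O move#4: (1,1):-1/OXO/XOO/.XX*, (2,0):-1/OXO/X.O/OXX
[OXO/XOO/.XX] X move#5: (2,0):+1/OXO/XOO/XXX*
[OXO/XOO/XXX] end (terminal -1, O#6); searched OX./..O/..X to 5

PV length from [OX./..O/..X]: 5 plies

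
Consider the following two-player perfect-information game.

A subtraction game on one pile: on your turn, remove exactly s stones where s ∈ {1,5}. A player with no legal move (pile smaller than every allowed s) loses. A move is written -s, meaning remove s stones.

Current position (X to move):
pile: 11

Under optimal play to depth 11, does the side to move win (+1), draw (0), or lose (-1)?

value(11, X) = +1

ply 1, X at 11 | -1=+1→10*; -5=+1→6
ply 2, O at 10 | -1=-1→9*; -5=-1→5
ply 3, X at 9 | -1=+1→8*; -5=+1→4
ply 4, O at 8 | -1=-1→7*; -5=-1→3
ply 5, X at 7 | -1=+1→6*; -5=+1→2
ply 6, O at 6 | -1=-1→5*; -5=-1→1
ply 7, X at 5 | -1=+1→4*; -5=+1→0
ply 8, O at 4 | -1=-1→3*
ply 9, X at 3 | -1=+1→2*
ply 10, O at 2 | -1=-1→1*
ply 11, X at 1 | -1=+1→0*
ply 12: 0 is terminal -1 (O); from 11 depth 11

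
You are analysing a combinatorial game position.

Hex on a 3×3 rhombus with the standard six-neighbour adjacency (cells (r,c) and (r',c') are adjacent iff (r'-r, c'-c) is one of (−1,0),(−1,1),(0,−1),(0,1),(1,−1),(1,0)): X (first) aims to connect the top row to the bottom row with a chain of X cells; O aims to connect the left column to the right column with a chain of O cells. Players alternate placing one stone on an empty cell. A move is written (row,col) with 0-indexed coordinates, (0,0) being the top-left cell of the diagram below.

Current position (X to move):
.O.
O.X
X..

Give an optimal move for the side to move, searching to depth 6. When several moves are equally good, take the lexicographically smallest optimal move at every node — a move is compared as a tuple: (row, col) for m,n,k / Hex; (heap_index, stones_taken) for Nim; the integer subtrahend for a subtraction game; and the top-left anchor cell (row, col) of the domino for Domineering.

[.O./O.X/X..] X move#1: (0,0):-1/XO./O.X/X.., (0,2):+1/.OX/O.X/X..*, (1,1):-1/.O./OXX/X.., (2,1):-1/.O./O.X/XX., (2,2):-1/.O./O.X/X.X
[.OX/O.X/X..] O move#2: (0,0):-1/OOX/O.X/X..*, (1,1):-1/.OX/OOX/X.., (2,1):-1/.OX/O.X/XO., (2,2):-1/.OX/O.X/X.O
[OOX/O.X/X..] X move#3: (1,1):+1/OOX/OXX/X..*, (2,1):+1/OOX/O.X/XX., (2,2):+1/OOX/O.X/X.X
[OOX/OXX/X..] end (terminal -1, O#4); searched .O./O.X/X.. to 6

X's best at [.O./O.X/X..]: (0,2)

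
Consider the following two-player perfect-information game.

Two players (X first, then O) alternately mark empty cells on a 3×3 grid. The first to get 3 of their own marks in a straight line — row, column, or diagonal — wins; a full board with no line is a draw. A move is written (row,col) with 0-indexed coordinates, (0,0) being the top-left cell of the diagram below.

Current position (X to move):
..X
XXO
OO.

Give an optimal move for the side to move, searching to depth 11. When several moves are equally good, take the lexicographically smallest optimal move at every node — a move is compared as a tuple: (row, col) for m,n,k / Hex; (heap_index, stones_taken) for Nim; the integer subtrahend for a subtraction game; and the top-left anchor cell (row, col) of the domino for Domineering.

p1 X@[..X/XXO/OO.]: (0,0)[X.X/XXO/OO.]-1 (0,1)[.XX/XXO/OO.]-1 (2,2)[..X/XXO/OOX]+0*
p2 O@[..X/XXO/OOX]: (0,0)[O.X/XXO/OOX]+0* (0,1)[.OX/XXO/OOX]-1
p3 X@[O.X/XXO/OOX]: (0,1)[OXX/XXO/OOX]+0*
p4 O@[OXX/XXO/OOX] terminal +0; root [..X/XXO/OO.] d11

X's best at [..X/XXO/OO.]: (2,2)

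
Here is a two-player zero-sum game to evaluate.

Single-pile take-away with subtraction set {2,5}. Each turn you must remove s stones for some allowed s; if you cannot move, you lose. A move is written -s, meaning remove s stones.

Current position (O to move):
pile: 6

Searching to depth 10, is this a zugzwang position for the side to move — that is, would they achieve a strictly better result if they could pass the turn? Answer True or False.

ply 1, O at 6 | -2=+1→4*; -5=+1→1
ply 2, X at 4 | -2=-1→2*
ply 3, O at 2 | -2=+1→0*
ply 4: 0 is terminal -1 (X); from 6 depth 10
suppose O passes — search the same position with X to move:
pass> ply 1, X at 6 | -2=+1→4*; -5=+1→1
pass> ply 2, O at 4 | -2=-1→2*
pass> ply 3, X at 2 | -2=+1→0*
pass> ply 4: 0 is terminal -1 (O); from 6 depth 10
for O: play +1, pass -1

zugzwang(6, O) = False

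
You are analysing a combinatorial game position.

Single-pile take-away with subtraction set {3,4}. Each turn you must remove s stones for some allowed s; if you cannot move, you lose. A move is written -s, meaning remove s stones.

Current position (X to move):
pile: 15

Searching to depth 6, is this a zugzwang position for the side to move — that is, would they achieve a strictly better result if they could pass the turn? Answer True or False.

zugzwang(15, X) = True

[15] X move#1: -3:-1/12*, -4:-1/11
[12] O move#2: -3:+1/9*, -4:+1/8
[9] X move#3: -3:-1/6*, -4:-1/5
[6] O move#4: -3:-1/3, -4:+1/2*
[2] end (terminal -1, X#5); searched 15 to 6
pass branch (O moves first from the same position):
  | [15] O move#1: -3:-1/12*, -4:-1/11
  | [12] X move#2: -3:+1/9*, -4:+1/8
  | [9] O move#3: -3:-1/6*, -4:-1/5
  | [6] X move#4: -3:-1/3, -4:+1/2*
  | [2] end (terminal -1, O#5); searched 15 to 6
X moving scores -1; X passing scores +1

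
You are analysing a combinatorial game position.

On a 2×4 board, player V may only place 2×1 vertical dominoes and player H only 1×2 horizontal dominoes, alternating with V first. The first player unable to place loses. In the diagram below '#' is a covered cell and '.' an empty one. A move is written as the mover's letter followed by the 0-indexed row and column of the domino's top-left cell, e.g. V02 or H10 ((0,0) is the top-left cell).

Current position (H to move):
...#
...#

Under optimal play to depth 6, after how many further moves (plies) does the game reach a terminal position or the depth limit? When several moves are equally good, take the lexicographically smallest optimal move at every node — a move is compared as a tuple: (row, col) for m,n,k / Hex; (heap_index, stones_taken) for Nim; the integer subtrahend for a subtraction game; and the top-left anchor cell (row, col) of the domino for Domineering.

p1 H@[...#/...#]: H00[##.#/...#]+1* H01[.###/...#]+1 H10[...#/##.#]+1 H11[...#/.###]+1
p2 V@[##.#/...#]: V02[####/..##]-1*
p3 H@[####/..##]: H10[####/####]+1*
p4 V@[####/####] terminal -1; root [...#/...#] d6

PV length from [...#/...#]: 3 plies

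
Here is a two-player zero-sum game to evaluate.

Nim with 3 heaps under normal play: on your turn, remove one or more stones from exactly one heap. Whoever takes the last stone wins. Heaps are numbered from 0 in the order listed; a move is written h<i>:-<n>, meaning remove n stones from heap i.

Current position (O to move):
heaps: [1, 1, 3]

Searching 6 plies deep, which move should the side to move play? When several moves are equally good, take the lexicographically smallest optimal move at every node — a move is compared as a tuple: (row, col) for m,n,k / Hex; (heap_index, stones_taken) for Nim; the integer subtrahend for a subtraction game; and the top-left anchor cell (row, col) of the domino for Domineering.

O's best at [(1,1,3)]: h2:-3

ply 1, O at (1,1,3) | h0:-1=-1→(0,1,3); h1:-1=-1→(1,0,3); h2:-1=-1→(1,1,2); h2:-2=-1→(1,1,1); h2:-3=+1→(1,1,0)*
ply 2, X at (1,1,0) | h0:-1=-1→(0,1,0)*; h1:-1=-1→(1,0,0)
ply 3, O at (0,1,0) | h1:-1=+1→(0,0,0)*
ply 4: (0,0,0) is terminal -1 (X); from (1,1,3) depth 6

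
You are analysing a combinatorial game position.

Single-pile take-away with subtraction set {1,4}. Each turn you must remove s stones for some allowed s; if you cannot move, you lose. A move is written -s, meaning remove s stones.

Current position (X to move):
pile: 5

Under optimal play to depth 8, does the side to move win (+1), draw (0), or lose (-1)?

value(5, X) = -1

p1 X@[5]: -1[4]-1* -4[1]-1
p2 O@[4]: -1[3]-1 -4[0]+1*
p3 X@[0] terminal -1; root [5] d8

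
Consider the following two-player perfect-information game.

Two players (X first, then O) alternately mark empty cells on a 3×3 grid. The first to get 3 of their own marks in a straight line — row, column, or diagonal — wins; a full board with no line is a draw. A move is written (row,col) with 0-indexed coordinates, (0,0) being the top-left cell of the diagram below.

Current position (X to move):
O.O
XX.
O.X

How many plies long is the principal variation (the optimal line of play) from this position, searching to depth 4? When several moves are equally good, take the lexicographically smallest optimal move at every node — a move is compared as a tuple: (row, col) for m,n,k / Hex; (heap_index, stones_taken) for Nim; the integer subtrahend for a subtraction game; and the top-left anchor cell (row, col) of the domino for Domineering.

ply 1, X at O.O/XX./O.X | (0,1)=+1→OXO/XX./O.X*; (1,2)=+1→O.O/XXX/O.X; (2,1)=-1→O.O/XX./OXX
ply 2, O at OXO/XX./O.X | (1,2)=-1→OXO/XXO/O.X*; (2,1)=-1→OXO/XX./OOX
ply 3, X at OXO/XXO/O.X | (2,1)=+1→OXO/XXO/OXX*
ply 4: OXO/XXO/OXX is terminal -1 (O); from O.O/XX./O.X depth 4

PV length from [O.O/XX./O.X]: 3 plies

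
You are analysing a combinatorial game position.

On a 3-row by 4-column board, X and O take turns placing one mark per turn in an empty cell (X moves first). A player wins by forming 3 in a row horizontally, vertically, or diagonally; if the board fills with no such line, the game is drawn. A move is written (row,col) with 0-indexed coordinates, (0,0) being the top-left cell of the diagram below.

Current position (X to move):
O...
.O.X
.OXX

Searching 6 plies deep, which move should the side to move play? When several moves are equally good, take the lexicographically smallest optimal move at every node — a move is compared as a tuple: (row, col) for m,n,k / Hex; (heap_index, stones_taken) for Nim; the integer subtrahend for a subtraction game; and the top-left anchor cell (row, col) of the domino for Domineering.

X's best at [O.../.O.X/.OXX]: (0,1)

ply 1, X at O.../.O.X/.OXX | (0,1)=+1→OX../.O.X/.OXX*; (0,2)=-1→O.X./.O.X/.OXX; (0,3)=+1→O..X/.O.X/.OXX; (1,0)=-1→O.../XO.X/.OXX; (1,2)=-1→O.../.OXX/.OXX; (2,0)=-1→O.../.O.X/XOXX
ply 2, O at OX../.O.X/.OXX | (0,2)=-1→OXO./.O.X/.OXX*; (0,3)=-1→OX.O/.O.X/.OXX; (1,0)=-1→OX../OO.X/.OXX; (1,2)=-1→OX../.OOX/.OXX; (2,0)=-1→OX../.O.X/OOXX
ply 3, X at OXO./.O.X/.OXX | (0,3)=+1→OXOX/.O.X/.OXX*; (1,0)=-1→OXO./XO.X/.OXX; (1,2)=+1→OXO./.OXX/.OXX; (2,0)=+1→OXO./.O.X/XOXX
ply 4: OXOX/.O.X/.OXX is terminal -1 (O); from O.../.O.X/.OXX depth 6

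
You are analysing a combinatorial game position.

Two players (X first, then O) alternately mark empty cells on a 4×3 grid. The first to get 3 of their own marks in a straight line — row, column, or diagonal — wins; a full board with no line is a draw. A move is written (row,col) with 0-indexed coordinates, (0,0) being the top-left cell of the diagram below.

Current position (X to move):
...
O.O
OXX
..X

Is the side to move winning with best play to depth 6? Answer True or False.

X winning at [.../O.O/OXX/..X]: False

[.../O.O/OXX/..X] X move#1: (0,0):-1/X../O.O/OXX/..X*, (0,1):-1/.X./O.O/OXX/..X, (0,2):-1/..X/O.O/OXX/..X, (1,1):-1/.../OXO/OXX/..X, (3,0):-1/.../O.O/OXX/X.X, (3,1):-1/.../O.O/OXX/.XX
[X../O.O/OXX/..X] O move#2: (0,1):-1/XO./O.O/OXX/..X, (0,2):-1/X.O/O.O/OXX/..X, (1,1):+1/X../OOO/OXX/..X*, (3,0):+1/X../O.O/OXX/O.X, (3,1):-1/X../O.O/OXX/.OX
[X../OOO/OXX/..X] end (terminal -1, X#3); searched .../O.O/OXX/..X to 6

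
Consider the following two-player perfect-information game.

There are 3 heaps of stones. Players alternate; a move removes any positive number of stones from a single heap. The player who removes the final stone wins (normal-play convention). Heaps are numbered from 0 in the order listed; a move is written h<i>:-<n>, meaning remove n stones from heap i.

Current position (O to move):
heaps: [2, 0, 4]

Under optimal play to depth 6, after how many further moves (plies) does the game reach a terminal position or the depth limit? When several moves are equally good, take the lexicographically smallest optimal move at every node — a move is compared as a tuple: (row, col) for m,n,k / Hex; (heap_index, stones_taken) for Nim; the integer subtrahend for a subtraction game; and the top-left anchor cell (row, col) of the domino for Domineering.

PV length from [(2,0,4)]: 5 plies

[(2,0,4)] O move#1: h0:-1:-1/(1,0,4), h0:-2:-1/(0,0,4), h2:-1:-1/(2,0,3), h2:-2:+1/(2,0,2)*, h2:-3:-1/(2,0,1), h2:-4:-1/(2,0,0)
[(2,0,2)] X move#2: h0:-1:-1/(1,0,2)*, h0:-2:-1/(0,0,2), h2:-1:-1/(2,0,1), h2:-2:-1/(2,0,0)
[(1,0,2)] O move#3: h0:-1:-1/(0,0,2), h2:-1:+1/(1,0,1)*, h2:-2:-1/(1,0,0)
[(1,0,1)] X move#4: h0:-1:-1/(0,0,1)*, h2:-1:-1/(1,0,0)
[(0,0,1)] O move#5: h2:-1:+1/(0,0,0)*
[(0,0,0)] end (terminal -1, X#6); searched (2,0,4) to 6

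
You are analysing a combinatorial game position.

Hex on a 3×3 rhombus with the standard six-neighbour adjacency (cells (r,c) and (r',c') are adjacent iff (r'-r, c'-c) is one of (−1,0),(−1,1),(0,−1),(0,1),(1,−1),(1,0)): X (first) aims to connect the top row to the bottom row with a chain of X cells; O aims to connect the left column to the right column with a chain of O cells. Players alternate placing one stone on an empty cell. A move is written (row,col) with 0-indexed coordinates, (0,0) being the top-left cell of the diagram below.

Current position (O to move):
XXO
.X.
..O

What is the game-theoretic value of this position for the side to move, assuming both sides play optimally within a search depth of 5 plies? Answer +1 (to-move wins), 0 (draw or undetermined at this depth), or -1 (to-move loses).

ply 1, O at XXO/.X./..O | (1,0)=-1→XXO/OX./..O*; (1,2)=-1→XXO/.XO/..O; (2,0)=-1→XXO/.X./O.O; (2,1)=-1→XXO/.X./.OO
ply 2, X at XXO/OX./..O | (1,2)=+1→XXO/OXX/..O*; (2,0)=+1→XXO/OX./X.O; (2,1)=+1→XXO/OX./.XO
ply 3, O at XXO/OXX/..O | (2,0)=-1→XXO/OXX/O.O*; (2,1)=-1→XXO/OXX/.OO
ply 4, X at XXO/OXX/O.O | (2,1)=+1→XXO/OXX/OXO*
ply 5: XXO/OXX/OXO is terminal -1 (O); from XXO/.X./..O depth 5

value(XXO/.X./..O, O) = -1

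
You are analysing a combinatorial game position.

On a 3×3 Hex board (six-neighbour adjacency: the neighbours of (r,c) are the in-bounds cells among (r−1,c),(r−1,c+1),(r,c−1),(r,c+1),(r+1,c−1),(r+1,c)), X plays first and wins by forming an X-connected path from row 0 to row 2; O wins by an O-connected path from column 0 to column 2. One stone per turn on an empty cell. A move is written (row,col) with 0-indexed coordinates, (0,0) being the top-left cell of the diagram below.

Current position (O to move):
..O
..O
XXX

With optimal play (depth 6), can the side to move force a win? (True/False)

O winning at [..O/..O/XXX]: True

p1 O@[..O/..O/XXX]: (0,0)[O.O/..O/XXX]-1 (0,1)[.OO/..O/XXX]+1* (1,0)[..O/O.O/XXX]+1 (1,1)[..O/.OO/XXX]-1
p2 X@[.OO/..O/XXX]: (0,0)[XOO/..O/XXX]-1* (1,0)[.OO/X.O/XXX]-1 (1,1)[.OO/.XO/XXX]-1
p3 O@[XOO/..O/XXX]: (1,0)[XOO/O.O/XXX]+1* (1,1)[XOO/.OO/XXX]-1
p4 X@[XOO/O.O/XXX] terminal -1; root [..O/..O/XXX] d6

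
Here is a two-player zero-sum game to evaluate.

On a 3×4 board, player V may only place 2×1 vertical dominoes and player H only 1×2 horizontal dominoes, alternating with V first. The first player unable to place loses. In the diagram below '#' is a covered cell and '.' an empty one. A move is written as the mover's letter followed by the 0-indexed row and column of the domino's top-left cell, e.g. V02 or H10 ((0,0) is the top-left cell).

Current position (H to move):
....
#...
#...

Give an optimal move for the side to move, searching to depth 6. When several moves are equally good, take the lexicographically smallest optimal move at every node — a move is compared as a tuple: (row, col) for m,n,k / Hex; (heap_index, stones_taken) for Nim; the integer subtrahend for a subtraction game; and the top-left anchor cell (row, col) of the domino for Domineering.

H's best at [..../#.../#...]: H11

ply 1, H at ..../#.../#... | H00=-1→##../#.../#...; H01=-1→.##./#.../#...; H02=-1→..##/#.../#...; H11=+1→..../###./#...*; H12=+1→..../#.##/#...; H21=-1→..../#.../###.; H22=-1→..../#.../#.##
ply 2, V at ..../###./#... | V03=-1→...#/####/#...*; V13=-1→..../####/#..#
ply 3, H at ...#/####/#... | H00=+1→##.#/####/#...*; H01=+1→.###/####/#...; H21=+1→...#/####/###.; H22=+1→...#/####/#.##
ply 4: ##.#/####/#... is terminal -1 (V); from ..../#.../#... depth 6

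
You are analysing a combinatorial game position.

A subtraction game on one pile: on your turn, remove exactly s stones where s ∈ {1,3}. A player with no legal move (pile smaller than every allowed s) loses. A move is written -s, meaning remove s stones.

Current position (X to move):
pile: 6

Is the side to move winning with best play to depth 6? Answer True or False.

ply 1, X at 6 | -1=-1→5*; -3=-1→3
ply 2, O at 5 | -1=+1→4*; -3=+1→2
ply 3, X at 4 | -1=-1→3*; -3=-1→1
ply 4, O at 3 | -1=+1→2*; -3=+1→0
ply 5, X at 2 | -1=-1→1*
ply 6, O at 1 | -1=+1→0*
ply 7: 0 is terminal -1 (X); from 6 depth 6

X winning at [6]: False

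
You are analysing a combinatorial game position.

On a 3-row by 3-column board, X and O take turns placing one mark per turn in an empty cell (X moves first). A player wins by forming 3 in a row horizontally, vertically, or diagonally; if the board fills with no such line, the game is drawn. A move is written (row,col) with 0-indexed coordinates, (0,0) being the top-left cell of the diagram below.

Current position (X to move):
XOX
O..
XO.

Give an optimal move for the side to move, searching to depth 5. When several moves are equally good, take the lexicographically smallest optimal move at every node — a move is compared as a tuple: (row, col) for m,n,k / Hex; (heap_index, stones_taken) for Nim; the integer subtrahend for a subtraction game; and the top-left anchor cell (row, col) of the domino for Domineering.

X's best at [XOX/O../XO.]: (1,1)

p1 X@[XOX/O../XO.]: (1,1)[XOX/OX./XO.]+1* (1,2)[XOX/O.X/XO.]-1 (2,2)[XOX/O../XOX]-1
p2 O@[XOX/OX./XO.] terminal -1; root [XOX/O../XO.] d5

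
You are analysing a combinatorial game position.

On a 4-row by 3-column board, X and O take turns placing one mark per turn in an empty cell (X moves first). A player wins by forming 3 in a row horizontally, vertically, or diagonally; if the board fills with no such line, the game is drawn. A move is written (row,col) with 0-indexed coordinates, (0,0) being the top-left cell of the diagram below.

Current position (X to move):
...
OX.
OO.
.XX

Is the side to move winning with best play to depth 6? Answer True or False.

ply 1, X at .../OX./OO./.XX | (0,0)=-1→X../OX./OO./.XX; (0,1)=-1→.X./OX./OO./.XX; (0,2)=-1→..X/OX./OO./.XX; (1,2)=-1→.../OXX/OO./.XX; (2,2)=-1→.../OX./OOX/.XX; (3,0)=+1→.../OX./OO./XXX*
ply 2: .../OX./OO./XXX is terminal -1 (O); from .../OX./OO./.XX depth 6

X winning at [.../OX./OO./.XX]: True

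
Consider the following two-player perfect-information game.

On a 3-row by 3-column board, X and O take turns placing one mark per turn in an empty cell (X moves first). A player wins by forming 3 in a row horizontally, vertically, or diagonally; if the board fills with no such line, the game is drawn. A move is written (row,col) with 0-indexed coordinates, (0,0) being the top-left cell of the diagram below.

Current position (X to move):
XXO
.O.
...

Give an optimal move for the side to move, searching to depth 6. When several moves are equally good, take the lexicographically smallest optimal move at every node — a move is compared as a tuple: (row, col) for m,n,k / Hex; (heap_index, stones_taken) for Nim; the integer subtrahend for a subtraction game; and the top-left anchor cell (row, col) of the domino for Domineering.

[XXO/.O./...] X move#1: (1,0):-1/XXO/XO./..., (1,2):-1/XXO/.OX/..., (2,0):+0/XXO/.O./X..*, (2,1):-1/XXO/.O./.X., (2,2):-1/XXO/.O./..X
[XXO/.O./X..] O move#2: (1,0):+0/XXO/OO./X..*, (1,2):-1/XXO/.OO/X.., (2,1):-1/XXO/.O./XO., (2,2):-1/XXO/.O./X.O
[XXO/OO./X..] X move#3: (1,2):+0/XXO/OOX/X..*, (2,1):-1/XXO/OO./XX., (2,2):-1/XXO/OO./X.X
[XXO/OOX/X..] O move#4: (2,1):+0/XXO/OOX/XO.*, (2,2):+0/XXO/OOX/X.O
[XXO/OOX/XO.] X move#5: (2,2):+0/XXO/OOX/XOX*
[XXO/OOX/XOX] end (terminal +0, O#6); searched XXO/.O./... to 6

X's best at [XXO/.O./...]: (2,0)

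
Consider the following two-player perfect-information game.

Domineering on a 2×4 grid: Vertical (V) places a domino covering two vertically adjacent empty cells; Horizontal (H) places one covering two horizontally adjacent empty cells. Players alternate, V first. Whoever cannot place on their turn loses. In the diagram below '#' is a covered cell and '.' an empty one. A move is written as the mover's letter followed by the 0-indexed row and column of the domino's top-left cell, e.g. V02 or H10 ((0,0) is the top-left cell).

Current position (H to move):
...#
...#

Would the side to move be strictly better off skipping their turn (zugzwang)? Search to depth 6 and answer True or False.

zugzwang(...#/...#, H) = False

[...#/...#] H move#1: H00:+1/##.#/...#*, H01:+1/.###/...#, H10:+1/...#/##.#, H11:+1/...#/.###
[##.#/...#] V move#2: V02:-1/####/..##*
[####/..##] H move#3: H10:+1/####/####*
[####/####] end (terminal -1, V#4); searched ...#/...# to 6
if H skipped the turn, V would face:
~ [...#/...#] V move#1: V00:-1/#..#/#..#, V01:+1/.#.#/.#.#*, V02:-1/..##/..##
~ [.#.#/.#.#] end (terminal -1, H#2); searched ...#/...# to 6
compare (H): move=+1 vs pass=-1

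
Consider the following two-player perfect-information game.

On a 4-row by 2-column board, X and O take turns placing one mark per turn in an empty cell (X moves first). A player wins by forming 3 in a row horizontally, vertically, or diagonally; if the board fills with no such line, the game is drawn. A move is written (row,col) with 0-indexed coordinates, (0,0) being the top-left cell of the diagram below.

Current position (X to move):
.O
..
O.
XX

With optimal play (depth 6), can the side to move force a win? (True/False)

X winning at [.O/../O./XX]: False

p1 X@[.O/../O./XX]: (0,0)[XO/../O./XX]+0* (1,0)[.O/X./O./XX]+0 (1,1)[.O/.X/O./XX]+0 (2,1)[.O/../OX/XX]+0
p2 O@[XO/../O./XX]: (1,0)[XO/O./O./XX]+0* (1,1)[XO/.O/O./XX]+0 (2,1)[XO/../OO/XX]+0
p3 X@[XO/O./O./XX]: (1,1)[XO/OX/O./XX]+0* (2,1)[XO/O./OX/XX]+0
p4 O@[XO/OX/O./XX]: (2,1)[XO/OX/OO/XX]+0*
p5 X@[XO/OX/OO/XX] terminal +0; root [.O/../O./XX] d6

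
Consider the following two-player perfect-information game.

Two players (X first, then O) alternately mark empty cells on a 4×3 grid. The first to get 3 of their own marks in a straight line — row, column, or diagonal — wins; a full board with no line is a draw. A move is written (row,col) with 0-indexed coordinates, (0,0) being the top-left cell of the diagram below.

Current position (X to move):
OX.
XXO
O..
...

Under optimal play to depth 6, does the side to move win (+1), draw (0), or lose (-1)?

value(OX./XXO/O../..., X) = +1

ply 1, X at OX./XXO/O../... | (0,2)=-1→OXX/XXO/O../...; (2,1)=+1→OX./XXO/OX./...*; (2,2)=+0→OX./XXO/O.X/...; (3,0)=+0→OX./XXO/O../X..; (3,1)=-1→OX./XXO/O../.X.; (3,2)=-1→OX./XXO/O../..X
ply 2: OX./XXO/OX./... is terminal -1 (O); from OX./XXO/O../... depth 6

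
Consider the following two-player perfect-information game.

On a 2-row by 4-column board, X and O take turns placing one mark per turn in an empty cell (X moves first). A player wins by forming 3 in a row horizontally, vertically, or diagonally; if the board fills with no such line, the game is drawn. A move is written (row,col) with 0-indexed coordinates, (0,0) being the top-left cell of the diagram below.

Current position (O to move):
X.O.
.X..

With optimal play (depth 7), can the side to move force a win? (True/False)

O winning at [X.O./.X..]: False

p1 O@[X.O./.X..]: (0,1)[XOO./.X..]+0* (0,3)[X.OO/.X..]+0 (1,0)[X.O./OX..]+0 (1,2)[X.O./.XO.]+0 (1,3)[X.O./.X.O]+0
p2 X@[XOO./.X..]: (0,3)[XOOX/.X..]+0* (1,0)[XOO./XX..]-1 (1,2)[XOO./.XX.]-1 (1,3)[XOO./.X.X]-1
p3 O@[XOOX/.X..]: (1,0)[XOOX/OX..]+0* (1,2)[XOOX/.XO.]+0 (1,3)[XOOX/.X.O]+0
p4 X@[XOOX/OX..]: (1,2)[XOOX/OXX.]+0* (1,3)[XOOX/OX.X]+0
p5 O@[XOOX/OXX.]: (1,3)[XOOX/OXXO]+0*
p6 X@[XOOX/OXXO] terminal +0; root [X.O./.X..] d7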